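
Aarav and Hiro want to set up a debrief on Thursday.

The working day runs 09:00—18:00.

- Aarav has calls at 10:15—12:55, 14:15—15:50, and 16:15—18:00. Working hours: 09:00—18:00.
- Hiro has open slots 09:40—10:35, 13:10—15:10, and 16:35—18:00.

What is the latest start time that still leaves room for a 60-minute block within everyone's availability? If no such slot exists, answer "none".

13:15

Aarav free within 09:00–18:00: 09:00–10:15, 12:55–14:15, 15:50–16:15.
Aarav ∩ Hiro: 09:40–10:15, 13:10–14:15.
Windows ≥ 60 min: 13:10–14:15.
Latest start in the last window 13:10–14:15 is 14:15 − 60 min = 13:15.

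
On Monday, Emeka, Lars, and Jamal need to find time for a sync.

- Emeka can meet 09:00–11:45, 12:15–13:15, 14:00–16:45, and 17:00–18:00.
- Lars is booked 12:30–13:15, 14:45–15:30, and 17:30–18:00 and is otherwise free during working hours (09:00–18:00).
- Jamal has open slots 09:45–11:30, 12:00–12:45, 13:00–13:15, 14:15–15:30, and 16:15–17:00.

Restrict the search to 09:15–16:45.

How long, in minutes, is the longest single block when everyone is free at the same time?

105 minutes

Lars free within 09:00–18:00: 09:00–12:30, 13:15–14:45, 15:30–17:30.
Emeka ∩ Lars: 09:00–11:45, 12:15–12:30, 14:00–14:45, 15:30–16:45, 17:00–17:30.
Emeka ∩ Lars ∩ Jamal: 09:45–11:30, 12:15–12:30, 14:15–14:45, 16:15–16:45.
Restricted to 09:15–16:45: 09:45–11:30, 12:15–12:30, 14:15–14:45, 16:15–16:45.
Common window lengths: 105, 15, 30, 30 min; longest is 105.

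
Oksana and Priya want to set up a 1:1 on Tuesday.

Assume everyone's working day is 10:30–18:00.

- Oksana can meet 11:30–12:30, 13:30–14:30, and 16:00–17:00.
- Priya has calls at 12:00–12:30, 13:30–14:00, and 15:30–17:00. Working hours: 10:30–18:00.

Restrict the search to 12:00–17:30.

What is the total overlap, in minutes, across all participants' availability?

30 minutes

Priya free within 10:30–18:00: 10:30–12:00, 12:30–13:30, 14:00–15:30, 17:00–18:00.
Oksana ∩ Priya: 11:30–12:00, 14:00–14:30.
Restricted to 12:00–17:30: 14:00–14:30.
Total common minutes: 30.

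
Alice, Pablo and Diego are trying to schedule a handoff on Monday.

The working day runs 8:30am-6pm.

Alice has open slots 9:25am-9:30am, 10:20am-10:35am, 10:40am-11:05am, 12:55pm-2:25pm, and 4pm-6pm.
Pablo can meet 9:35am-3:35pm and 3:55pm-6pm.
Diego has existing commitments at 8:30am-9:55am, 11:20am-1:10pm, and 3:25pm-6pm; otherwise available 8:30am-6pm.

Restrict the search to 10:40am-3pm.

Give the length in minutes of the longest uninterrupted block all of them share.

75 minutes

Diego free within 08:30–18:00: 09:55–11:20, 13:10–15:25.
Alice ∩ Pablo: 10:20–10:35, 10:40–11:05, 12:55–14:25, 16:00–18:00.
Alice ∩ Pablo ∩ Diego: 10:20–10:35, 10:40–11:05, 13:10–14:25.
Restricted to 10:40–15:00: 10:40–11:05, 13:10–14:25.
Common window lengths: 25, 75 min; longest is 75.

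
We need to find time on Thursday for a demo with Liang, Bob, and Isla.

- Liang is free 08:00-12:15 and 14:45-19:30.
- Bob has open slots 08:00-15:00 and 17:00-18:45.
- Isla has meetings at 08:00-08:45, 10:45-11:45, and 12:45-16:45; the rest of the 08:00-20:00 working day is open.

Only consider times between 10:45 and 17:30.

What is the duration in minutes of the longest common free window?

30 minutes

Isla free within 08:00–20:00: 08:45–10:45, 11:45–12:45, 16:45–20:00.
Liang ∩ Bob: 08:00–12:15, 14:45–15:00, 17:00–18:45.
Liang ∩ Bob ∩ Isla: 08:45–10:45, 11:45–12:15, 17:00–18:45.
Restricted to 10:45–17:30: 11:45–12:15, 17:00–17:30.
Common window lengths: 30, 30 min; longest is 30.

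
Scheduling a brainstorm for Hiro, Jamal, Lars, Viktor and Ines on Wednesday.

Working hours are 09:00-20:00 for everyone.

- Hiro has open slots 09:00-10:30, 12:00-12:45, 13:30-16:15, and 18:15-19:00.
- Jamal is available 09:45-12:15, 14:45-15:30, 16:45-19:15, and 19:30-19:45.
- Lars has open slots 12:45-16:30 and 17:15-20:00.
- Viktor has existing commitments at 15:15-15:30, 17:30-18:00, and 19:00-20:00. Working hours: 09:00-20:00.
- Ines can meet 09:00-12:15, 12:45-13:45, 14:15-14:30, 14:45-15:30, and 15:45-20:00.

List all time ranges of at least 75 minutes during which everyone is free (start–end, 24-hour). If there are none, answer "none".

none

Viktor free within 09:00–20:00: 09:00–15:15, 15:30–17:30, 18:00–19:00.
Hiro ∩ Jamal: 09:45–10:30, 12:00–12:15, 14:45–15:30, 18:15–19:00.
Hiro ∩ Jamal ∩ Lars: 14:45–15:30, 18:15–19:00.
Hiro ∩ Jamal ∩ Lars ∩ Viktor: 14:45–15:15, 18:15–19:00.
Hiro ∩ Jamal ∩ Lars ∩ Viktor ∩ Ines: 14:45–15:15, 18:15–19:00.
Windows ≥ 75 min: (none).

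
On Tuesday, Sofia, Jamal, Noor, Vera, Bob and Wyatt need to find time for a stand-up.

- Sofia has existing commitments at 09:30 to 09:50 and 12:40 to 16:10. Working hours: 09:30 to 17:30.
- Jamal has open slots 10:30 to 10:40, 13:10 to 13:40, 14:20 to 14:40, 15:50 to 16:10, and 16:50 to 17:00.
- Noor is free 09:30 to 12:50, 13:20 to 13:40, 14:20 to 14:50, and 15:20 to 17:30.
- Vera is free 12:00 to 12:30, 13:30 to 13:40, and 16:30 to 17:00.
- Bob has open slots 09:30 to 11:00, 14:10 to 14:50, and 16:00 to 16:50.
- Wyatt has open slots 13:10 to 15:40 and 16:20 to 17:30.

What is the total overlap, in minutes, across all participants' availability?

Sofia free within 09:30–17:30: 09:50–12:40, 16:10–17:30.
Sofia ∩ Jamal: 10:30–10:40, 16:50–17:00.
Sofia ∩ Jamal ∩ Noor: 10:30–10:40, 16:50–17:00.
Sofia ∩ Jamal ∩ Noor ∩ Vera: 16:50–17:00.
Sofia ∩ Jamal ∩ Noor ∩ Vera ∩ Bob: (none).
Sofia ∩ Jamal ∩ Noor ∩ Vera ∩ Bob ∩ Wyatt: (none).
Total common minutes: 0.

0 minutes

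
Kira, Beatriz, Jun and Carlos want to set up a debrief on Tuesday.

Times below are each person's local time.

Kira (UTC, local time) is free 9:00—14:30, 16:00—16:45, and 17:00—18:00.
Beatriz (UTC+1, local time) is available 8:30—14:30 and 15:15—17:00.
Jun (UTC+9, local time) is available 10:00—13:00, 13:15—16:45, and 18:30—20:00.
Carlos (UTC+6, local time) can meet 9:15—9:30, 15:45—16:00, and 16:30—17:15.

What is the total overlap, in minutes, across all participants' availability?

Kira → UTC: 09:00–14:30, 16:00–16:45, 17:00–18:00.
Beatriz → UTC: 07:30–13:30, 14:15–16:00.
Jun → UTC: 01:00–04:00, 04:15–07:45, 09:30–11:00.
Carlos → UTC: 03:15–03:30, 09:45–10:00, 10:30–11:15.
Kira ∩ Beatriz: 09:00–13:30, 14:15–14:30.
Kira ∩ Beatriz ∩ Jun: 09:30–11:00.
Kira ∩ Beatriz ∩ Jun ∩ Carlos: 09:45–10:00, 10:30–11:00.
Total common minutes: 15 + 30 = 45.

45 minutes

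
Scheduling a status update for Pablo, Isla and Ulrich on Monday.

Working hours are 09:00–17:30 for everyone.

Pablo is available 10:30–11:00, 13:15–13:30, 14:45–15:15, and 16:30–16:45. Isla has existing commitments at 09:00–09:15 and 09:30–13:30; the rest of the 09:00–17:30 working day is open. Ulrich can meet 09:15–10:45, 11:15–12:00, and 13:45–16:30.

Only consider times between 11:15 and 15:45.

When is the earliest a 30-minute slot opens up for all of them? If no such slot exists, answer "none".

14:45

Isla free within 09:00–17:30: 09:15–09:30, 13:30–17:30.
Pablo ∩ Isla: 14:45–15:15, 16:30–16:45.
Pablo ∩ Isla ∩ Ulrich: 14:45–15:15.
Restricted to 11:15–15:45: 14:45–15:15.
Windows ≥ 30 min: 14:45–15:15.
Earliest such window starts at 14:45.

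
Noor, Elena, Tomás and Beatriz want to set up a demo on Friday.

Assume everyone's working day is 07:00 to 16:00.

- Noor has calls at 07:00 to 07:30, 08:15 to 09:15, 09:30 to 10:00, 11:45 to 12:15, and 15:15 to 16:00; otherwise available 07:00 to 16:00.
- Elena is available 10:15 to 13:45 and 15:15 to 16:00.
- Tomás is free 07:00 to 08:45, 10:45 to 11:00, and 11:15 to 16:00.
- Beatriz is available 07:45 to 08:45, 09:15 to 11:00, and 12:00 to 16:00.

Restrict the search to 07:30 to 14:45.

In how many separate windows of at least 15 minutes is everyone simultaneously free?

2

Noor free within 07:00–16:00: 07:30–08:15, 09:15–09:30, 10:00–11:45, 12:15–15:15.
Noor ∩ Elena: 10:15–11:45, 12:15–13:45.
Noor ∩ Elena ∩ Tomás: 10:45–11:00, 11:15–11:45, 12:15–13:45.
Noor ∩ Elena ∩ Tomás ∩ Beatriz: 10:45–11:00, 12:15–13:45.
Restricted to 07:30–14:45: 10:45–11:00, 12:15–13:45.
Windows ≥ 15 min: 10:45–11:00, 12:15–13:45.
That's 2 windows.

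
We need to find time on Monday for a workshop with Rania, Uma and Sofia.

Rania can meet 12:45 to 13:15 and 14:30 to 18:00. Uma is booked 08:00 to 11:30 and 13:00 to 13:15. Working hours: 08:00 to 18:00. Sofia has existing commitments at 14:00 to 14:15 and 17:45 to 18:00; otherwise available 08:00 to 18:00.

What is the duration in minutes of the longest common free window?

195 minutes

Uma free within 08:00–18:00: 11:30–13:00, 13:15–18:00.
Sofia free within 08:00–18:00: 08:00–14:00, 14:15–17:45.
Rania ∩ Uma: 12:45–13:00, 14:30–18:00.
Rania ∩ Uma ∩ Sofia: 12:45–13:00, 14:30–17:45.
Common window lengths: 15, 195 min; longest is 195.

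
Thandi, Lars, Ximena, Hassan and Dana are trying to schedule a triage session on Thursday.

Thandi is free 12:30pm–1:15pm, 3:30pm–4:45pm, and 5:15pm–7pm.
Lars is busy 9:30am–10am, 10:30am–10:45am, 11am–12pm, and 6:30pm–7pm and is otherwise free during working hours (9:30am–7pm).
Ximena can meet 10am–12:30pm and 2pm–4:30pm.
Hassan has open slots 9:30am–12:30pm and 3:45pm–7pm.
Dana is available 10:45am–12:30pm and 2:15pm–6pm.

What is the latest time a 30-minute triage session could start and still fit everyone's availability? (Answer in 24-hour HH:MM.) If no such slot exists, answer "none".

16:00

Lars free within 09:30–19:00: 10:00–10:30, 10:45–11:00, 12:00–18:30.
Thandi ∩ Lars: 12:30–13:15, 15:30–16:45, 17:15–18:30.
Thandi ∩ Lars ∩ Ximena: 15:30–16:30.
Thandi ∩ Lars ∩ Ximena ∩ Hassan: 15:45–16:30.
Thandi ∩ Lars ∩ Ximena ∩ Hassan ∩ Dana: 15:45–16:30.
Windows ≥ 30 min: 15:45–16:30.
Latest start in the last window 15:45–16:30 is 16:30 − 30 min = 16:00.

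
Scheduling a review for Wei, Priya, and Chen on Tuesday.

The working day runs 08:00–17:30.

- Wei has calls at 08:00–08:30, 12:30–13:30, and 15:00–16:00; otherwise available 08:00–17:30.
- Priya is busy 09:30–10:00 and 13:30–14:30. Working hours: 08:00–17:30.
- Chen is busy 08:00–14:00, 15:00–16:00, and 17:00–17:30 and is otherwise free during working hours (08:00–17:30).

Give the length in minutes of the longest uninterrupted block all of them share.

60 minutes

Wei free within 08:00–17:30: 08:30–12:30, 13:30–15:00, 16:00–17:30.
Priya free within 08:00–17:30: 08:00–09:30, 10:00–13:30, 14:30–17:30.
Chen free within 08:00–17:30: 14:00–15:00, 16:00–17:00.
Wei ∩ Priya: 08:30–09:30, 10:00–12:30, 14:30–15:00, 16:00–17:30.
Wei ∩ Priya ∩ Chen: 14:30–15:00, 16:00–17:00.
Common window lengths: 30, 60 min; longest is 60.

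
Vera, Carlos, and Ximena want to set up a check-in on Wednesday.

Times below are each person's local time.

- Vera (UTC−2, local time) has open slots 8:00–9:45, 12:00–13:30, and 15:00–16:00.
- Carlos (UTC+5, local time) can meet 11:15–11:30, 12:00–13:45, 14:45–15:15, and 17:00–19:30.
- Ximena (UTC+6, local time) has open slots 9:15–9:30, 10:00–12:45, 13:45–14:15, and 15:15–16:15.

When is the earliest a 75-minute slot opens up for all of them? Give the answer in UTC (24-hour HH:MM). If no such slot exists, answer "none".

Vera → UTC: 10:00–11:45, 14:00–15:30, 17:00–18:00.
Carlos → UTC: 06:15–06:30, 07:00–08:45, 09:45–10:15, 12:00–14:30.
Ximena → UTC: 03:15–03:30, 04:00–06:45, 07:45–08:15, 09:15–10:15.
Vera ∩ Carlos: 10:00–10:15, 14:00–14:30.
Vera ∩ Carlos ∩ Ximena: 10:00–10:15.
Windows ≥ 75 min: (none).

none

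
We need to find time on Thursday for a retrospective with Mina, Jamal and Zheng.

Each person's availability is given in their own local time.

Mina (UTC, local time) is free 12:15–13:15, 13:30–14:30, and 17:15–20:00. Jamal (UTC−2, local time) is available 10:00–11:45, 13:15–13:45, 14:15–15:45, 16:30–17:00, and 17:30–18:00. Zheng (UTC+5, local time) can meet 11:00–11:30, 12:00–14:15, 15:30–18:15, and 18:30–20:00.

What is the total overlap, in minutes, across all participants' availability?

Mina → UTC: 12:15–13:15, 13:30–14:30, 17:15–20:00.
Jamal → UTC: 12:00–13:45, 15:15–15:45, 16:15–17:45, 18:30–19:00, 19:30–20:00.
Zheng → UTC: 06:00–06:30, 07:00–09:15, 10:30–13:15, 13:30–15:00.
Mina ∩ Jamal: 12:15–13:15, 13:30–13:45, 17:15–17:45, 18:30–19:00, 19:30–20:00.
Mina ∩ Jamal ∩ Zheng: 12:15–13:15, 13:30–13:45.
Total common minutes: 60 + 15 = 75.

75 minutes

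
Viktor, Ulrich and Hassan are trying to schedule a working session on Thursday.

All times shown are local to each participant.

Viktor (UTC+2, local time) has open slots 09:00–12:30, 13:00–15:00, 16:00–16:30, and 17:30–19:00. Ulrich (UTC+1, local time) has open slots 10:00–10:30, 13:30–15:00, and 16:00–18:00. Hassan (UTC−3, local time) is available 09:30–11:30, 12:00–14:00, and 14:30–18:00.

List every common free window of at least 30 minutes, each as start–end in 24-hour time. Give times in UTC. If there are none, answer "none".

12:30–13:00, 15:30–17:00

Viktor → UTC: 07:00–10:30, 11:00–13:00, 14:00–14:30, 15:30–17:00.
Ulrich → UTC: 09:00–09:30, 12:30–14:00, 15:00–17:00.
Hassan → UTC: 12:30–14:30, 15:00–17:00, 17:30–21:00.
Viktor ∩ Ulrich: 09:00–09:30, 12:30–13:00, 15:30–17:00.
Viktor ∩ Ulrich ∩ Hassan: 12:30–13:00, 15:30–17:00.
Windows ≥ 30 min: 12:30–13:00, 15:30–17:00.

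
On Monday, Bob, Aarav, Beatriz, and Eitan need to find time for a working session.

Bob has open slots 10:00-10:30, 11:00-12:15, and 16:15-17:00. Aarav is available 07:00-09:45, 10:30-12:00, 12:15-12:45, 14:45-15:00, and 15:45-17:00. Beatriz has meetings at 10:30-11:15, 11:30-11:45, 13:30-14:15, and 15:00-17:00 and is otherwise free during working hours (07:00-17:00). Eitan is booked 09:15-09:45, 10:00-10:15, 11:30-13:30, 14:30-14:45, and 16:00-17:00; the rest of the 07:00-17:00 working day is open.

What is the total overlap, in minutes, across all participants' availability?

Beatriz free within 07:00–17:00: 07:00–10:30, 11:15–11:30, 11:45–13:30, 14:15–15:00.
Eitan free within 07:00–17:00: 07:00–09:15, 09:45–10:00, 10:15–11:30, 13:30–14:30, 14:45–16:00.
Bob ∩ Aarav: 11:00–12:00, 16:15–17:00.
Bob ∩ Aarav ∩ Beatriz: 11:15–11:30, 11:45–12:00.
Bob ∩ Aarav ∩ Beatriz ∩ Eitan: 11:15–11:30.
Total common minutes: 15.

15 minutes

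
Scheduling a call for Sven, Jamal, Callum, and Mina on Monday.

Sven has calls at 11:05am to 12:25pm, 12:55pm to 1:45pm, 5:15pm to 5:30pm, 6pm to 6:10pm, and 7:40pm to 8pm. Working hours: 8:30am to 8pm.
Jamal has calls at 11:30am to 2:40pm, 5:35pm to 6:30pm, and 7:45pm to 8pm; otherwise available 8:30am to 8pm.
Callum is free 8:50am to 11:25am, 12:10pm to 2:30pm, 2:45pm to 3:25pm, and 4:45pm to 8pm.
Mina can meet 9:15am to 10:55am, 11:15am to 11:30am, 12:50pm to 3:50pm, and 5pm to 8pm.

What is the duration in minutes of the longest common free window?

Sven free within 08:30–20:00: 08:30–11:05, 12:25–12:55, 13:45–17:15, 17:30–18:00, 18:10–19:40.
Jamal free within 08:30–20:00: 08:30–11:30, 14:40–17:35, 18:30–19:45.
Sven ∩ Jamal: 08:30–11:05, 14:40–17:15, 17:30–17:35, 18:30–19:40.
Sven ∩ Jamal ∩ Callum: 08:50–11:05, 14:45–15:25, 16:45–17:15, 17:30–17:35, 18:30–19:40.
Sven ∩ Jamal ∩ Callum ∩ Mina: 09:15–10:55, 14:45–15:25, 17:00–17:15, 17:30–17:35, 18:30–19:40.
Common window lengths: 100, 40, 15, 5, 70 min; longest is 100.

100 minutes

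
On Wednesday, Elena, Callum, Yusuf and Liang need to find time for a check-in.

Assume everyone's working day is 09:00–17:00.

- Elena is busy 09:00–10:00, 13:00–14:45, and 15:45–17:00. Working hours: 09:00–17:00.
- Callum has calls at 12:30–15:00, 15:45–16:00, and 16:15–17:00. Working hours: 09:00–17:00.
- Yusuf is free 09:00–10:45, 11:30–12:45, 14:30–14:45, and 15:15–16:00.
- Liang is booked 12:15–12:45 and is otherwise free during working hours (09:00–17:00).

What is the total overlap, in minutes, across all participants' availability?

Elena free within 09:00–17:00: 10:00–13:00, 14:45–15:45.
Callum free within 09:00–17:00: 09:00–12:30, 15:00–15:45, 16:00–16:15.
Liang free within 09:00–17:00: 09:00–12:15, 12:45–17:00.
Elena ∩ Callum: 10:00–12:30, 15:00–15:45.
Elena ∩ Callum ∩ Yusuf: 10:00–10:45, 11:30–12:30, 15:15–15:45.
Elena ∩ Callum ∩ Yusuf ∩ Liang: 10:00–10:45, 11:30–12:15, 15:15–15:45.
Total common minutes: 45 + 45 + 30 = 120.

120 minutes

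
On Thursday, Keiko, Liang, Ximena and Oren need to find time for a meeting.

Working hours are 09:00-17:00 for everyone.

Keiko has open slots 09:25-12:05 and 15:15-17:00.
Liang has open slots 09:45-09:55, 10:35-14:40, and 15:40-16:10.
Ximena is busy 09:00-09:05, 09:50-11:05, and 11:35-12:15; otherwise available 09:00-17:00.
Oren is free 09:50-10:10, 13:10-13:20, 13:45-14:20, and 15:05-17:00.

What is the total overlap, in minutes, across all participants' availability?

30 minutes

Ximena free within 09:00–17:00: 09:05–09:50, 11:05–11:35, 12:15–17:00.
Keiko ∩ Liang: 09:45–09:55, 10:35–12:05, 15:40–16:10.
Keiko ∩ Liang ∩ Ximena: 09:45–09:50, 11:05–11:35, 15:40–16:10.
Keiko ∩ Liang ∩ Ximena ∩ Oren: 15:40–16:10.
Total common minutes: 30.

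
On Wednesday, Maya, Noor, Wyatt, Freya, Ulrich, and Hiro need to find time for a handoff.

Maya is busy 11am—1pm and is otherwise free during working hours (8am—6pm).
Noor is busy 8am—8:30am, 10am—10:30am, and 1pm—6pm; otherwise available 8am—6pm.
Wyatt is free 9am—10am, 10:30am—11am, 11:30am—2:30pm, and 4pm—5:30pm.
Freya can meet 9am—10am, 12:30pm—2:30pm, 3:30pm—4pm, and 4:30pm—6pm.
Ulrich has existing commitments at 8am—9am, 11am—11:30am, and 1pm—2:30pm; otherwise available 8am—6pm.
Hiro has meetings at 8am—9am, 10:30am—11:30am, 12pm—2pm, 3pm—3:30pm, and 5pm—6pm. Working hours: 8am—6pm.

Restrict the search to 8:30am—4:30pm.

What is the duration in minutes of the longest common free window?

Maya free within 08:00–18:00: 08:00–11:00, 13:00–18:00.
Noor free within 08:00–18:00: 08:30–10:00, 10:30–13:00.
Ulrich free within 08:00–18:00: 09:00–11:00, 11:30–13:00, 14:30–18:00.
Hiro free within 08:00–18:00: 09:00–10:30, 11:30–12:00, 14:00–15:00, 15:30–17:00.
Maya ∩ Noor: 08:30–10:00, 10:30–11:00.
Maya ∩ Noor ∩ Wyatt: 09:00–10:00, 10:30–11:00.
Maya ∩ Noor ∩ Wyatt ∩ Freya: 09:00–10:00.
Maya ∩ Noor ∩ Wyatt ∩ Freya ∩ Ulrich: 09:00–10:00.
Maya ∩ Noor ∩ Wyatt ∩ Freya ∩ Ulrich ∩ Hiro: 09:00–10:00.
Restricted to 08:30–16:30: 09:00–10:00.
Single common window of 60 minutes.

60 minutes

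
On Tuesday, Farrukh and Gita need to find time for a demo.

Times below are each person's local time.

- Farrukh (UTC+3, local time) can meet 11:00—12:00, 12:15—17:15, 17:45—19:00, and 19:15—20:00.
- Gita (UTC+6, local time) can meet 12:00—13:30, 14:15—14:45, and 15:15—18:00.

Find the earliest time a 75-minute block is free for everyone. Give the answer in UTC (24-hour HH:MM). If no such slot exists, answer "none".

09:15

Farrukh → UTC: 08:00–09:00, 09:15–14:15, 14:45–16:00, 16:15–17:00.
Gita → UTC: 06:00–07:30, 08:15–08:45, 09:15–12:00.
Farrukh ∩ Gita: 08:15–08:45, 09:15–12:00.
Windows ≥ 75 min: 09:15–12:00.
Earliest such window starts at 09:15.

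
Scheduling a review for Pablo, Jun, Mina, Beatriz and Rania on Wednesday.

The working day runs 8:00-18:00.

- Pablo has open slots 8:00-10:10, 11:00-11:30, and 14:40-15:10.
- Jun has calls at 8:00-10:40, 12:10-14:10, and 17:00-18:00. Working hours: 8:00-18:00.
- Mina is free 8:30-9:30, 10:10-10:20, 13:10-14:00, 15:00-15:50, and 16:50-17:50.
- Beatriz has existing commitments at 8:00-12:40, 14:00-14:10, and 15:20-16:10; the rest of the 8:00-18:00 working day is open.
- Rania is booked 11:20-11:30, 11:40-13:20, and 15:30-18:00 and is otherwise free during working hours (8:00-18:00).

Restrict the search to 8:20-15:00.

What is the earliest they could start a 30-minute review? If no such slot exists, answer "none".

none

Jun free within 08:00–18:00: 10:40–12:10, 14:10–17:00.
Beatriz free within 08:00–18:00: 12:40–14:00, 14:10–15:20, 16:10–18:00.
Rania free within 08:00–18:00: 08:00–11:20, 11:30–11:40, 13:20–15:30.
Pablo ∩ Jun: 11:00–11:30, 14:40–15:10.
Pablo ∩ Jun ∩ Mina: 15:00–15:10.
Pablo ∩ Jun ∩ Mina ∩ Beatriz: 15:00–15:10.
Pablo ∩ Jun ∩ Mina ∩ Beatriz ∩ Rania: 15:00–15:10.
Restricted to 08:20–15:00: (none).
Windows ≥ 30 min: (none).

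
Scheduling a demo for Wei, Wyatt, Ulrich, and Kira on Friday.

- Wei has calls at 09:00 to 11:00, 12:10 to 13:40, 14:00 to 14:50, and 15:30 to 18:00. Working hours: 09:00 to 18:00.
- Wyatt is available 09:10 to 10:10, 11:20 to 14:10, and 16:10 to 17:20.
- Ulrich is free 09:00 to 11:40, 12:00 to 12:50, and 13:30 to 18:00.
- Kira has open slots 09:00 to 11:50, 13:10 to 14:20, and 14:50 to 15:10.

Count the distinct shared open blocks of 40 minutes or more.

0

Wei free within 09:00–18:00: 11:00–12:10, 13:40–14:00, 14:50–15:30.
Wei ∩ Wyatt: 11:20–12:10, 13:40–14:00.
Wei ∩ Wyatt ∩ Ulrich: 11:20–11:40, 12:00–12:10, 13:40–14:00.
Wei ∩ Wyatt ∩ Ulrich ∩ Kira: 11:20–11:40, 13:40–14:00.
Windows ≥ 40 min: (none).
That's 0 windows.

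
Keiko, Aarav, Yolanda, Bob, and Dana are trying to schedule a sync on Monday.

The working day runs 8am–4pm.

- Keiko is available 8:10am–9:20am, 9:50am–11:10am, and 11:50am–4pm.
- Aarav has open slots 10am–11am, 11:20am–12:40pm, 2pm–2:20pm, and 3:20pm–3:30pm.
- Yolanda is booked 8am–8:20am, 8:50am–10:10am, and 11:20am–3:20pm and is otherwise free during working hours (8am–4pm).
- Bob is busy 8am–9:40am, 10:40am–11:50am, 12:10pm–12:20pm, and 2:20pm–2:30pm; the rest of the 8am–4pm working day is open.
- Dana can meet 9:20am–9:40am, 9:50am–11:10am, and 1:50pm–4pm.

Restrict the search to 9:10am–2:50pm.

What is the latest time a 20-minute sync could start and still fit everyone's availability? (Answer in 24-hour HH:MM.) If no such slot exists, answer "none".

10:20

Yolanda free within 08:00–16:00: 08:20–08:50, 10:10–11:20, 15:20–16:00.
Bob free within 08:00–16:00: 09:40–10:40, 11:50–12:10, 12:20–14:20, 14:30–16:00.
Keiko ∩ Aarav: 10:00–11:00, 11:50–12:40, 14:00–14:20, 15:20–15:30.
Keiko ∩ Aarav ∩ Yolanda: 10:10–11:00, 15:20–15:30.
Keiko ∩ Aarav ∩ Yolanda ∩ Bob: 10:10–10:40, 15:20–15:30.
Keiko ∩ Aarav ∩ Yolanda ∩ Bob ∩ Dana: 10:10–10:40, 15:20–15:30.
Restricted to 09:10–14:50: 10:10–10:40.
Windows ≥ 20 min: 10:10–10:40.
Latest start in the last window 10:10–10:40 is 10:40 − 20 min = 10:20.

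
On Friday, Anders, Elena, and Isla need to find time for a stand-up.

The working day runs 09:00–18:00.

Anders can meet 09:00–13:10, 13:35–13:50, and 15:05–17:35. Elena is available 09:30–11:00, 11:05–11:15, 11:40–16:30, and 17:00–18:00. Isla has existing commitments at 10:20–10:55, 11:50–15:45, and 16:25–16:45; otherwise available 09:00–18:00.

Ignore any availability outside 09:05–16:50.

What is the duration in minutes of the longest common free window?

Isla free within 09:00–18:00: 09:00–10:20, 10:55–11:50, 15:45–16:25, 16:45–18:00.
Anders ∩ Elena: 09:30–11:00, 11:05–11:15, 11:40–13:10, 13:35–13:50, 15:05–16:30, 17:00–17:35.
Anders ∩ Elena ∩ Isla: 09:30–10:20, 10:55–11:00, 11:05–11:15, 11:40–11:50, 15:45–16:25, 17:00–17:35.
Restricted to 09:05–16:50: 09:30–10:20, 10:55–11:00, 11:05–11:15, 11:40–11:50, 15:45–16:25.
Common window lengths: 50, 5, 10, 10, 40 min; longest is 50.

50 minutes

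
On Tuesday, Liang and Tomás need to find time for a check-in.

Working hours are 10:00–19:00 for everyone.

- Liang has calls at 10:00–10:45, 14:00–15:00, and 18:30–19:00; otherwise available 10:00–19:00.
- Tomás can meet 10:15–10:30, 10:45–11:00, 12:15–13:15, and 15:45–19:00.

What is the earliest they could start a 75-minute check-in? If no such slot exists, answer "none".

Liang free within 10:00–19:00: 10:45–14:00, 15:00–18:30.
Liang ∩ Tomás: 10:45–11:00, 12:15–13:15, 15:45–18:30.
Windows ≥ 75 min: 15:45–18:30.
Earliest such window starts at 15:45.

15:45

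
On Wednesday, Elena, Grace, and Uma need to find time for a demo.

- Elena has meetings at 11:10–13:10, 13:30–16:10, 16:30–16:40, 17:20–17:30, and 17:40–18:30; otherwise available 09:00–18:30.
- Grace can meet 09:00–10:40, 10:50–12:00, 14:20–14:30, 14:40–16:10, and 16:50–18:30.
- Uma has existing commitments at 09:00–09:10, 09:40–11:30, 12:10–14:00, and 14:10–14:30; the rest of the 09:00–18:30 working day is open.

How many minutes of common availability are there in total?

Elena free within 09:00–18:30: 09:00–11:10, 13:10–13:30, 16:10–16:30, 16:40–17:20, 17:30–17:40.
Uma free within 09:00–18:30: 09:10–09:40, 11:30–12:10, 14:00–14:10, 14:30–18:30.
Elena ∩ Grace: 09:00–10:40, 10:50–11:10, 16:50–17:20, 17:30–17:40.
Elena ∩ Grace ∩ Uma: 09:10–09:40, 16:50–17:20, 17:30–17:40.
Total common minutes: 30 + 30 + 10 = 70.

70 minutes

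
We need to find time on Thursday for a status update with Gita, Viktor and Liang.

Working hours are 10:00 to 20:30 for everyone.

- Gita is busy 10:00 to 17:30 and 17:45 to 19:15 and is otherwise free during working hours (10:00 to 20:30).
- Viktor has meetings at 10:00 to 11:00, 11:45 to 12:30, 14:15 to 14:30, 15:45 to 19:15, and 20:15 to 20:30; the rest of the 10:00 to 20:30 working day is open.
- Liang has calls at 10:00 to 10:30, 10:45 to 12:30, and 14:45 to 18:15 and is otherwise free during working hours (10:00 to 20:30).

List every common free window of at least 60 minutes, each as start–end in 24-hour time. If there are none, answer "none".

Gita free within 10:00–20:30: 17:30–17:45, 19:15–20:30.
Viktor free within 10:00–20:30: 11:00–11:45, 12:30–14:15, 14:30–15:45, 19:15–20:15.
Liang free within 10:00–20:30: 10:30–10:45, 12:30–14:45, 18:15–20:30.
Gita ∩ Viktor: 19:15–20:15.
Gita ∩ Viktor ∩ Liang: 19:15–20:15.
Windows ≥ 60 min: 19:15–20:15.

19:15–20:15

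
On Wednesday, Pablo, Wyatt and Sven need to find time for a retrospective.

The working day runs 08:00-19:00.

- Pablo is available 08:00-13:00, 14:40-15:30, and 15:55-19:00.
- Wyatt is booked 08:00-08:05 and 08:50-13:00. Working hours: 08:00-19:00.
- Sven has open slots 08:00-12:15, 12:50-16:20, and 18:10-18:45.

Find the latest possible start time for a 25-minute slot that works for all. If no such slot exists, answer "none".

Wyatt free within 08:00–19:00: 08:05–08:50, 13:00–19:00.
Pablo ∩ Wyatt: 08:05–08:50, 14:40–15:30, 15:55–19:00.
Pablo ∩ Wyatt ∩ Sven: 08:05–08:50, 14:40–15:30, 15:55–16:20, 18:10–18:45.
Windows ≥ 25 min: 08:05–08:50, 14:40–15:30, 15:55–16:20, 18:10–18:45.
Latest start in the last window 18:10–18:45 is 18:45 − 25 min = 18:20.

18:20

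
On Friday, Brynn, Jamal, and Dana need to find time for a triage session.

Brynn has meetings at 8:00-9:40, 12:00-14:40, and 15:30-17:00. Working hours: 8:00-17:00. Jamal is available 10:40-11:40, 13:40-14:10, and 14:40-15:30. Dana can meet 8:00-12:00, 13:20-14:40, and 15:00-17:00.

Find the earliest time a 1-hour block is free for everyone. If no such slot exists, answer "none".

10:40

Brynn free within 08:00–17:00: 09:40–12:00, 14:40–15:30.
Brynn ∩ Jamal: 10:40–11:40, 14:40–15:30.
Brynn ∩ Jamal ∩ Dana: 10:40–11:40, 15:00–15:30.
Windows ≥ 60 min: 10:40–11:40.
Earliest such window starts at 10:40.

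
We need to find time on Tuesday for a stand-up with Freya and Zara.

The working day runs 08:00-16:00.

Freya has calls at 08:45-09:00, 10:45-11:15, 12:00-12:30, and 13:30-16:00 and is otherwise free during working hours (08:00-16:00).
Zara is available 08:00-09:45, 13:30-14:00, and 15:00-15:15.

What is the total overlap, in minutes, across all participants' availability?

Freya free within 08:00–16:00: 08:00–08:45, 09:00–10:45, 11:15–12:00, 12:30–13:30.
Freya ∩ Zara: 08:00–08:45, 09:00–09:45.
Total common minutes: 45 + 45 = 90.

90 minutes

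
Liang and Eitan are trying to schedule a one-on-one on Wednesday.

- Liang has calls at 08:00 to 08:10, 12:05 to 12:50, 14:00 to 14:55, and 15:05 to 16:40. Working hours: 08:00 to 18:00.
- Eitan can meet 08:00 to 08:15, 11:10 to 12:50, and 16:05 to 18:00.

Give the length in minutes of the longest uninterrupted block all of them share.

Liang free within 08:00–18:00: 08:10–12:05, 12:50–14:00, 14:55–15:05, 16:40–18:00.
Liang ∩ Eitan: 08:10–08:15, 11:10–12:05, 16:40–18:00.
Common window lengths: 5, 55, 80 min; longest is 80.

80 minutes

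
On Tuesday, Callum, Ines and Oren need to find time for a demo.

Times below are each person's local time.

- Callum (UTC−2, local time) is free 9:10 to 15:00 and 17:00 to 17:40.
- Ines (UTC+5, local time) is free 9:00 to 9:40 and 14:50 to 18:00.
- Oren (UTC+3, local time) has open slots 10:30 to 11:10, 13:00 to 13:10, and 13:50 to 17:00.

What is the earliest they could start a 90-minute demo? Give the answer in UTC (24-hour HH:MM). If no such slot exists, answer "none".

11:10

Callum → UTC: 11:10–17:00, 19:00–19:40.
Ines → UTC: 04:00–04:40, 09:50–13:00.
Oren → UTC: 07:30–08:10, 10:00–10:10, 10:50–14:00.
Callum ∩ Ines: 11:10–13:00.
Callum ∩ Ines ∩ Oren: 11:10–13:00.
Windows ≥ 90 min: 11:10–13:00.
Earliest such window starts at 11:10.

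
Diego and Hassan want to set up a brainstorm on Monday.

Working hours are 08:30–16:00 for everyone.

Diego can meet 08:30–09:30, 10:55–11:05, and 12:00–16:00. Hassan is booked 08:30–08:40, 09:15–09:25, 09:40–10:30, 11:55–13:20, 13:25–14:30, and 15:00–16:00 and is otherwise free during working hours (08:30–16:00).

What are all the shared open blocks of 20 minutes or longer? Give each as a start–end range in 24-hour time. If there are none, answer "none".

Hassan free within 08:30–16:00: 08:40–09:15, 09:25–09:40, 10:30–11:55, 13:20–13:25, 14:30–15:00.
Diego ∩ Hassan: 08:40–09:15, 09:25–09:30, 10:55–11:05, 13:20–13:25, 14:30–15:00.
Windows ≥ 20 min: 08:40–09:15, 14:30–15:00.

08:40–09:15, 14:30–15:00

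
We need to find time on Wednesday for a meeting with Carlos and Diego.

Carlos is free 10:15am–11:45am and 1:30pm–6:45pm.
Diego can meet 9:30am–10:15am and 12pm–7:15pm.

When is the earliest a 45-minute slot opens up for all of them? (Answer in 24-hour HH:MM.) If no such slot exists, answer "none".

13:30

Carlos ∩ Diego: 13:30–18:45.
Windows ≥ 45 min: 13:30–18:45.
Earliest such window starts at 13:30.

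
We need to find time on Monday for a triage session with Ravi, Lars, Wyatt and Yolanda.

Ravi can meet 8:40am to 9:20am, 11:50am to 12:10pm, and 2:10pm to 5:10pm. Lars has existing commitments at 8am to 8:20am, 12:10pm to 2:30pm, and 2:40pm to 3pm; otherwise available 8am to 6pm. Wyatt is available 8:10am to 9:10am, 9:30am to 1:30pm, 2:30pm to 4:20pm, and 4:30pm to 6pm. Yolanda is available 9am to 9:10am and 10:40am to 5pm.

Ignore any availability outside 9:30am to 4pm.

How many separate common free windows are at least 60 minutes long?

Lars free within 08:00–18:00: 08:20–12:10, 14:30–14:40, 15:00–18:00.
Ravi ∩ Lars: 08:40–09:20, 11:50–12:10, 14:30–14:40, 15:00–17:10.
Ravi ∩ Lars ∩ Wyatt: 08:40–09:10, 11:50–12:10, 14:30–14:40, 15:00–16:20, 16:30–17:10.
Ravi ∩ Lars ∩ Wyatt ∩ Yolanda: 09:00–09:10, 11:50–12:10, 14:30–14:40, 15:00–16:20, 16:30–17:00.
Restricted to 09:30–16:00: 11:50–12:10, 14:30–14:40, 15:00–16:00.
Windows ≥ 60 min: 15:00–16:00.
That's 1 window.

1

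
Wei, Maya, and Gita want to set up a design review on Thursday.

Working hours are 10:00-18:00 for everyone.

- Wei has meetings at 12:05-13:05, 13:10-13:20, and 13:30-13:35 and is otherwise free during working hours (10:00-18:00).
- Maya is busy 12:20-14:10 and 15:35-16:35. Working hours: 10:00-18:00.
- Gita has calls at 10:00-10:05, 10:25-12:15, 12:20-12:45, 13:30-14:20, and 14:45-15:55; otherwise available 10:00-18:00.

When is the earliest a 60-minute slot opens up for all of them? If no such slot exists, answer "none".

16:35

Wei free within 10:00–18:00: 10:00–12:05, 13:05–13:10, 13:20–13:30, 13:35–18:00.
Maya free within 10:00–18:00: 10:00–12:20, 14:10–15:35, 16:35–18:00.
Gita free within 10:00–18:00: 10:05–10:25, 12:15–12:20, 12:45–13:30, 14:20–14:45, 15:55–18:00.
Wei ∩ Maya: 10:00–12:05, 14:10–15:35, 16:35–18:00.
Wei ∩ Maya ∩ Gita: 10:05–10:25, 14:20–14:45, 16:35–18:00.
Windows ≥ 60 min: 16:35–18:00.
Earliest such window starts at 16:35.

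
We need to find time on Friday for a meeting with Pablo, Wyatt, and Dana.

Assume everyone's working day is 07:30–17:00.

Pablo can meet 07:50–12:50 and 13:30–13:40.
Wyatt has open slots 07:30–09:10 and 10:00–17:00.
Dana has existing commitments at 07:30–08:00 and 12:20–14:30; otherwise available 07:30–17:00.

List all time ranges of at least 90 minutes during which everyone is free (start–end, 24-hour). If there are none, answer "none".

10:00–12:20

Dana free within 07:30–17:00: 08:00–12:20, 14:30–17:00.
Pablo ∩ Wyatt: 07:50–09:10, 10:00–12:50, 13:30–13:40.
Pablo ∩ Wyatt ∩ Dana: 08:00–09:10, 10:00–12:20.
Windows ≥ 90 min: 10:00–12:20.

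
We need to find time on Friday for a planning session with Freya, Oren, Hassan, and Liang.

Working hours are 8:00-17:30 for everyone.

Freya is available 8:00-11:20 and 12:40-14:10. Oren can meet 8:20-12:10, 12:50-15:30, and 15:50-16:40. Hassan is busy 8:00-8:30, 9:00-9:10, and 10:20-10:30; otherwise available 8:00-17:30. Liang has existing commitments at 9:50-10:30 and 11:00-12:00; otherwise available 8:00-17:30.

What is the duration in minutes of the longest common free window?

Hassan free within 08:00–17:30: 08:30–09:00, 09:10–10:20, 10:30–17:30.
Liang free within 08:00–17:30: 08:00–09:50, 10:30–11:00, 12:00–17:30.
Freya ∩ Oren: 08:20–11:20, 12:50–14:10.
Freya ∩ Oren ∩ Hassan: 08:30–09:00, 09:10–10:20, 10:30–11:20, 12:50–14:10.
Freya ∩ Oren ∩ Hassan ∩ Liang: 08:30–09:00, 09:10–09:50, 10:30–11:00, 12:50–14:10.
Common window lengths: 30, 40, 30, 80 min; longest is 80.

80 minutes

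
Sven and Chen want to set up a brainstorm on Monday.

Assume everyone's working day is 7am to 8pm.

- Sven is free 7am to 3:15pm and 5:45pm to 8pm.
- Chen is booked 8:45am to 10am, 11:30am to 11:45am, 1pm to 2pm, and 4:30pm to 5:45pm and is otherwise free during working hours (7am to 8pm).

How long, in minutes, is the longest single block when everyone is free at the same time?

135 minutes

Chen free within 07:00–20:00: 07:00–08:45, 10:00–11:30, 11:45–13:00, 14:00–16:30, 17:45–20:00.
Sven ∩ Chen: 07:00–08:45, 10:00–11:30, 11:45–13:00, 14:00–15:15, 17:45–20:00.
Common window lengths: 105, 90, 75, 75, 135 min; longest is 135.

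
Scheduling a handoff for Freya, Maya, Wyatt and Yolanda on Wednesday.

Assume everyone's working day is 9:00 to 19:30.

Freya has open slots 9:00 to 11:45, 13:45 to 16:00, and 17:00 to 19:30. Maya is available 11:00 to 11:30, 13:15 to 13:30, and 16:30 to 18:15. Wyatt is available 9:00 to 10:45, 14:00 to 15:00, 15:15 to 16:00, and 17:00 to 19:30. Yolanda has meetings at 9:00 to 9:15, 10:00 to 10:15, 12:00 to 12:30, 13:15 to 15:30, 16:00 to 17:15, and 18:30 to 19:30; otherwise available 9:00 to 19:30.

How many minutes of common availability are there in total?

60 minutes

Yolanda free within 09:00–19:30: 09:15–10:00, 10:15–12:00, 12:30–13:15, 15:30–16:00, 17:15–18:30.
Freya ∩ Maya: 11:00–11:30, 17:00–18:15.
Freya ∩ Maya ∩ Wyatt: 17:00–18:15.
Freya ∩ Maya ∩ Wyatt ∩ Yolanda: 17:15–18:15.
Total common minutes: 60.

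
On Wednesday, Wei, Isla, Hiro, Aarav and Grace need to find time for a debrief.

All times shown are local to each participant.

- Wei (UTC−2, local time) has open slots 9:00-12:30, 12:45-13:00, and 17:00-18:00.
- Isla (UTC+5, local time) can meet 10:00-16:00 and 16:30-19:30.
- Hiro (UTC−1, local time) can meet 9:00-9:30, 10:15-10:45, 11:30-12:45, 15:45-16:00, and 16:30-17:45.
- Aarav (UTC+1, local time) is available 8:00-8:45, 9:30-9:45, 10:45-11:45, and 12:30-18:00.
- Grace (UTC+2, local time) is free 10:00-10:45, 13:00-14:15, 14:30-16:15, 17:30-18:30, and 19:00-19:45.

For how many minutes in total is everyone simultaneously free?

Wei → UTC: 11:00–14:30, 14:45–15:00, 19:00–20:00.
Isla → UTC: 05:00–11:00, 11:30–14:30.
Hiro → UTC: 10:00–10:30, 11:15–11:45, 12:30–13:45, 16:45–17:00, 17:30–18:45.
Aarav → UTC: 07:00–07:45, 08:30–08:45, 09:45–10:45, 11:30–17:00.
Grace → UTC: 08:00–08:45, 11:00–12:15, 12:30–14:15, 15:30–16:30, 17:00–17:45.
Wei ∩ Isla: 11:30–14:30.
Wei ∩ Isla ∩ Hiro: 11:30–11:45, 12:30–13:45.
Wei ∩ Isla ∩ Hiro ∩ Aarav: 11:30–11:45, 12:30–13:45.
Wei ∩ Isla ∩ Hiro ∩ Aarav ∩ Grace: 11:30–11:45, 12:30–13:45.
Total common minutes: 15 + 75 = 90.

90 minutes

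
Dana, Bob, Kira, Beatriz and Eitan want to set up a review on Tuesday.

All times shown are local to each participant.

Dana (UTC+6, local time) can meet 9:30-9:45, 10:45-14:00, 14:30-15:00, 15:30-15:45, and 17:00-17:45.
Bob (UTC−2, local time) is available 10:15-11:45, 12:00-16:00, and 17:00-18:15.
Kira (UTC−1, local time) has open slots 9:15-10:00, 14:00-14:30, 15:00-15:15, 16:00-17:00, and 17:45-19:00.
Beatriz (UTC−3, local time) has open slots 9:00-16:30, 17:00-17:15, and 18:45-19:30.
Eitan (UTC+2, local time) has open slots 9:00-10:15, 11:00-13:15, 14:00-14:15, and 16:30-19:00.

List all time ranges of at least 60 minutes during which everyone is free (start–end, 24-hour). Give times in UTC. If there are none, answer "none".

Dana → UTC: 03:30–03:45, 04:45–08:00, 08:30–09:00, 09:30–09:45, 11:00–11:45.
Bob → UTC: 12:15–13:45, 14:00–18:00, 19:00–20:15.
Kira → UTC: 10:15–11:00, 15:00–15:30, 16:00–16:15, 17:00–18:00, 18:45–20:00.
Beatriz → UTC: 12:00–19:30, 20:00–20:15, 21:45–22:30.
Eitan → UTC: 07:00–08:15, 09:00–11:15, 12:00–12:15, 14:30–17:00.
Dana ∩ Bob: (none).
Dana ∩ Bob ∩ Kira: (none).
Dana ∩ Bob ∩ Kira ∩ Beatriz: (none).
Dana ∩ Bob ∩ Kira ∩ Beatriz ∩ Eitan: (none).
Windows ≥ 60 min: (none).

none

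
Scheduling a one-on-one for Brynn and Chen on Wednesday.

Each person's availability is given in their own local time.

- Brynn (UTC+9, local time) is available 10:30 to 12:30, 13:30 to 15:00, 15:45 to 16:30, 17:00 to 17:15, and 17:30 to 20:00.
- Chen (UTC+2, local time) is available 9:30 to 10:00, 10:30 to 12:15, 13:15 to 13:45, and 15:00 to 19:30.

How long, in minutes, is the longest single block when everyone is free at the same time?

105 minutes

Brynn → UTC: 01:30–03:30, 04:30–06:00, 06:45–07:30, 08:00–08:15, 08:30–11:00.
Chen → UTC: 07:30–08:00, 08:30–10:15, 11:15–11:45, 13:00–17:30.
Brynn ∩ Chen: 08:30–10:15.
Single common window of 105 minutes.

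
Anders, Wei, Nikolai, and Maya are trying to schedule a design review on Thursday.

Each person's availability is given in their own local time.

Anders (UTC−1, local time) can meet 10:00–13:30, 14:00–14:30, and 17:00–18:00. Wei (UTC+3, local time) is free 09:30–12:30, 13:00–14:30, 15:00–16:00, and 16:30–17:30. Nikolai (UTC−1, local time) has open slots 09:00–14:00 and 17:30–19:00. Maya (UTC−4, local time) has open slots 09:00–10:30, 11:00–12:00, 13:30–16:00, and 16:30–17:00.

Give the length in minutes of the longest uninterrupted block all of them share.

60 minutes

Anders → UTC: 11:00–14:30, 15:00–15:30, 18:00–19:00.
Wei → UTC: 06:30–09:30, 10:00–11:30, 12:00–13:00, 13:30–14:30.
Nikolai → UTC: 10:00–15:00, 18:30–20:00.
Maya → UTC: 13:00–14:30, 15:00–16:00, 17:30–20:00, 20:30–21:00.
Anders ∩ Wei: 11:00–11:30, 12:00–13:00, 13:30–14:30.
Anders ∩ Wei ∩ Nikolai: 11:00–11:30, 12:00–13:00, 13:30–14:30.
Anders ∩ Wei ∩ Nikolai ∩ Maya: 13:30–14:30.
Single common window of 60 minutes.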